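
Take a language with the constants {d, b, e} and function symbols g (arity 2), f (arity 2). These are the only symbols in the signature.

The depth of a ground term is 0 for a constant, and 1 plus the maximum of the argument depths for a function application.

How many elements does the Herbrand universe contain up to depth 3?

1566453

Count level by level. With function symbols g/2, f/2, the terms of depth ≤ k are the 3 constants together with each function applied to depth-≤(k−1) tuples, so N_k = 3 + N_{k-1}^2 + N_{k-1}^2.
N_0 = 3
N_1 = 3 + 3^2 + 3^2 = 21
N_2 = 3 + 21^2 + 21^2 = 885
N_3 = 3 + 885^2 + 885^2 = 1566453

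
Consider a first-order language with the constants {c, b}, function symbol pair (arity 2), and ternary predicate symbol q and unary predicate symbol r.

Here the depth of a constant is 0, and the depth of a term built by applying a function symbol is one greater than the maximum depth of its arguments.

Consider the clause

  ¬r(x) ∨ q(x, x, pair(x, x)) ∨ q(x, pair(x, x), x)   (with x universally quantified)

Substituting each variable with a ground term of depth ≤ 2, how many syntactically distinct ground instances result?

Ground terms of depth ≤ 2:
  Write N_k for the number of ground terms of depth ≤ k. A term of depth ≤ k is either a constant or a function symbol applied to arguments of depth ≤ k−1, so N_k = 2 + N_{k-1}^2.
  N_0 = 2
  N_1 = 2 + 2^2 = 6
  N_2 = 2 + 6^2 = 38
So there are 38 ground terms available for substitution.
The variable x ranges independently over the available ground terms, and distinct assignments produce distinct instances.
Number of ground instances = 38.

38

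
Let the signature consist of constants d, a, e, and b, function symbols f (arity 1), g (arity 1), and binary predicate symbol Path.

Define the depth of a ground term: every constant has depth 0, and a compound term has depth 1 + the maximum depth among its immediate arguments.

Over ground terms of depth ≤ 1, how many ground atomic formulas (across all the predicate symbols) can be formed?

First count ground terms of depth ≤ 1.
Count level by level. With function symbols f/1, g/1, the terms of depth ≤ k are the 4 constants together with each function applied to depth-≤(k−1) tuples, so N_k = 4 + N_{k-1} + N_{k-1}.
N_0 = 4
N_1 = 4 + 4 + 4 = 12
So |H| = 12.
A ground atom is a predicate applied to a tuple of terms from H, so the count is the sum over predicates of |H|^arity:
  Path: 12^2 = 144
Total ground atoms: 144.

144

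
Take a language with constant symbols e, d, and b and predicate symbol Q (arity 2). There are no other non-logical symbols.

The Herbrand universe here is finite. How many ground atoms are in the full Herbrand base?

With no function symbols, the Herbrand universe is just the 3 constants.
Ground atoms per predicate: Q: 3^2 = 9.
Herbrand base size = 9 = 9.

9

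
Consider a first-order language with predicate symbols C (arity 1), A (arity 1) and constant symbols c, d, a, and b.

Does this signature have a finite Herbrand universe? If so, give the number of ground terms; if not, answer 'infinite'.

4

There are no function symbols, so every ground term is one of the 4 constants.
The Herbrand universe is {c, d, a, b}, which is finite with 4 elements.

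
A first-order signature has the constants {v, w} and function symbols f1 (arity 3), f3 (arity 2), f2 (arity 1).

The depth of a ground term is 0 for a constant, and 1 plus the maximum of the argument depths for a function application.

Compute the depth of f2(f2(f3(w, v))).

depth(f3(w, v)) = 1 + max(0, 0) = 1
depth(f2(f3(w, v))) = 1 + depth(f3(w, v)) = 1 + 1 = 2
depth(f2(f2(f3(w, v)))) = 1 + depth(f2(f3(w, v))) = 1 + 2 = 3

3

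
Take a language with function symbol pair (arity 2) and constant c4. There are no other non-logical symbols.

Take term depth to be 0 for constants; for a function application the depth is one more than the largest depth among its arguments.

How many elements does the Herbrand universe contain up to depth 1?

2

Write N_k for the number of ground terms of depth ≤ k. A term of depth ≤ k is either a constant or a function symbol applied to arguments of depth ≤ k−1, so N_k = 1 + N_{k-1}^2.
N_0 = 1
N_1 = 1 + 1^2 = 2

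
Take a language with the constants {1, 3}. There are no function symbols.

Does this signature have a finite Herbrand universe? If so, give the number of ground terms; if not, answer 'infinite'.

2

There are no function symbols, so every ground term is one of the 2 constants.
The Herbrand universe is {1, 3}, which is finite with 2 elements.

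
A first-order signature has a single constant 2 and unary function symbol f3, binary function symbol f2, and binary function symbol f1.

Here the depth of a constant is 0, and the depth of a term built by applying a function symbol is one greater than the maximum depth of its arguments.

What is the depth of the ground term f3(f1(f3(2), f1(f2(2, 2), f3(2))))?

depth(f3(2)) = 1 + depth(2) = 1 + 0 = 1
depth(f2(2, 2)) = 1 + max(0, 0) = 1
depth(f1(f2(2, 2), f3(2))) = 1 + max(1, 1) = 2
depth(f1(f3(2), f1(f2(2, 2), f3(2)))) = 1 + max(1, 2) = 3
depth(f3(f1(f3(2), f1(f2(2, 2), f3(2))))) = 1 + depth(f1(f3(2), f1(f2(2, 2), f3(2)))) = 1 + 3 = 4

4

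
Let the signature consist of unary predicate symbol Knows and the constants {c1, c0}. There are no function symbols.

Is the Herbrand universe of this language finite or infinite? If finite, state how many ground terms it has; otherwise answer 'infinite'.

2

There are no function symbols, so every ground term is one of the 2 constants.
The Herbrand universe is {c1, c0}, which is finite with 2 elements.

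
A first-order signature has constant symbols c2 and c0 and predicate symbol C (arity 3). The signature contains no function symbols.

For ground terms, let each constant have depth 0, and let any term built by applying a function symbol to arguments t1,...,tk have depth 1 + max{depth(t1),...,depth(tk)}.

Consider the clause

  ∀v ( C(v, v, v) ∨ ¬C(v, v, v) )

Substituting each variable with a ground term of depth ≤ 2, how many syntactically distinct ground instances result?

Ground terms of depth ≤ 2:
  With no function symbols every ground term is a constant, so there are exactly 2 ground terms at every depth bound.
  N_0 = 2
  N_1 = 2
  N_2 = 2
So there are 2 ground terms available for substitution.
The variable v ranges independently over the available ground terms, and distinct assignments produce distinct instances.
Number of ground instances = 2.

2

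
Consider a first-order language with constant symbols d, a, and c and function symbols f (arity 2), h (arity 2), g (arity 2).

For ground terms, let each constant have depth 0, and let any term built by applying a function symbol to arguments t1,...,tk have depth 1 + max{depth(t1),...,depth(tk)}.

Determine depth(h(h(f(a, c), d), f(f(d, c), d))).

depth(f(a, c)) = 1 + max(0, 0) = 1
depth(h(f(a, c), d)) = 1 + max(1, 0) = 2
depth(f(d, c)) = 1 + max(0, 0) = 1
depth(f(f(d, c), d)) = 1 + max(1, 0) = 2
depth(h(h(f(a, c), d), f(f(d, c), d))) = 1 + max(2, 2) = 3

3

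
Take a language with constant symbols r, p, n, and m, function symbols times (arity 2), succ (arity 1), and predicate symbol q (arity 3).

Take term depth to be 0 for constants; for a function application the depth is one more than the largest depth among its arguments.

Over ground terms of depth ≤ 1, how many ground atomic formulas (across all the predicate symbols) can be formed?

First count ground terms of depth ≤ 1.
If N_k denotes the number of depth-≤k ground terms, the 4 constants give N_0 = 4, and each function symbol of arity r contributes N_{k-1}^r new terms at level k: N_k = 4 + N_{k-1}^2 + N_{k-1}.
N_0 = 4
N_1 = 4 + 4^2 + 4 = 24
So |H| = 24.
For each predicate symbol, the number of ground atoms is |H| raised to its arity; summing:
  q: 24^3 = 13824
Total ground atoms: 13824.

13824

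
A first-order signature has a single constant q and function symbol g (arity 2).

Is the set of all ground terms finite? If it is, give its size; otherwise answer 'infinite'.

The signature has at least one function symbol (g, arity 2) and at least one constant (q).
Iterating g gives infinitely many distinct ground terms: q, g(q, q), g(g(q, q), g(q, q)), ...
So the Herbrand universe is infinite.

infinite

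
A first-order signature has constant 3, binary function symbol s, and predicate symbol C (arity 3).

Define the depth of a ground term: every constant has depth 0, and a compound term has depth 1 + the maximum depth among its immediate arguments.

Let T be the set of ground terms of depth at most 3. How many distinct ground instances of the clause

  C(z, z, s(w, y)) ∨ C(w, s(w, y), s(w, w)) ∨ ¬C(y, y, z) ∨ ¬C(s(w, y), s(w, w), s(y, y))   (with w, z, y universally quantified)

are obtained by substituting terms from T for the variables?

17576

Ground terms of depth ≤ 3:
  Let N_k count ground terms of depth at most k. Each non-constant term of depth ≤ k is some function symbol applied to depth-≤(k−1) arguments, giving N_k = 1 + N_{k-1}^2.
  N_0 = 1
  N_1 = 1 + 1^2 = 2
  N_2 = 1 + 2^2 = 5
  N_3 = 1 + 5^2 = 26
So there are 26 ground terms available for substitution.
Each of w, z, y ranges independently over the available ground terms, and distinct assignments produce distinct instances.
Number of ground instances = 26^3 = 17576.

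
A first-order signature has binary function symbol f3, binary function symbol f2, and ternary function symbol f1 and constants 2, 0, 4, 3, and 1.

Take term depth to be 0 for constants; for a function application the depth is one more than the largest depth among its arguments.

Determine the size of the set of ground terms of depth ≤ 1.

Let N_k = |{terms of depth ≤ k}|. Then N_0 = 5 and N_k = 5 + N_{k-1}^2 + N_{k-1}^2 + N_{k-1}^3 for k ≥ 1 (one summand per function symbol, arity giving the exponent).
N_0 = 5
N_1 = 5 + 5^2 + 5^2 + 5^3 = 180

180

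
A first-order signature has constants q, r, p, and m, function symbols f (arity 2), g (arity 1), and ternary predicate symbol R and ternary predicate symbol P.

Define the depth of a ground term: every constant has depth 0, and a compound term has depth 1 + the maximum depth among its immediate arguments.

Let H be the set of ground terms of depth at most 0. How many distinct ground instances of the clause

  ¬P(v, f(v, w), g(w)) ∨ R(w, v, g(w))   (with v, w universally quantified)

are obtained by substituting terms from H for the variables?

Ground terms of depth ≤ 0:
  Count level by level. With function symbols f/2, g/1, the terms of depth ≤ k are the 4 constants together with each function applied to depth-≤(k−1) tuples, so N_k = 4 + N_{k-1}^2 + N_{k-1}.
  N_0 = 4
So there are 4 ground terms available for substitution.
The body mentions every one of the 2 quantified variables; since ground terms form a free algebra, no two substitutions collapse to the same formula.
Number of ground instances = 4^2 = 16.

16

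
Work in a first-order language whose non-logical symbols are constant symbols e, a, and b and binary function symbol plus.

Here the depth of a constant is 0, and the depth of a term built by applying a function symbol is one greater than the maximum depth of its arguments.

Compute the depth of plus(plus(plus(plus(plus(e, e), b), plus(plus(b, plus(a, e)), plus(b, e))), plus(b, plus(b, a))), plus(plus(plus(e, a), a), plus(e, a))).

depth(plus(e, e)) = 1 + max(0, 0) = 1
depth(plus(plus(e, e), b)) = 1 + max(1, 0) = 2
depth(plus(a, e)) = 1 + max(0, 0) = 1
depth(plus(b, plus(a, e))) = 1 + max(0, 1) = 2
depth(plus(b, e)) = 1 + max(0, 0) = 1
depth(plus(plus(b, plus(a, e)), plus(b, e))) = 1 + max(2, 1) = 3
depth(plus(plus(plus(e, e), b), plus(plus(b, plus(a, e)), plus(b, e)))) = 1 + max(2, 3) = 4
depth(plus(b, a)) = 1 + max(0, 0) = 1
depth(plus(b, plus(b, a))) = 1 + max(0, 1) = 2
depth(plus(plus(plus(plus(e, e), b), plus(plus(b, plus(a, e)), plus(b, e))), plus(b, plus(b, a)))) = 1 + max(4, 2) = 5
depth(plus(e, a)) = 1 + max(0, 0) = 1
depth(plus(plus(e, a), a)) = 1 + max(1, 0) = 2
depth(plus(plus(plus(e, a), a), plus(e, a))) = 1 + max(2, 1) = 3
depth(plus(plus(plus(plus(plus(e, e), b), plus(plus(b, plus(a, e)), plus(b, e))), plus(b, plus(b, a))), plus(plus(plus(e, a), a), plus(e, a)))) = 1 + max(5, 3) = 6

6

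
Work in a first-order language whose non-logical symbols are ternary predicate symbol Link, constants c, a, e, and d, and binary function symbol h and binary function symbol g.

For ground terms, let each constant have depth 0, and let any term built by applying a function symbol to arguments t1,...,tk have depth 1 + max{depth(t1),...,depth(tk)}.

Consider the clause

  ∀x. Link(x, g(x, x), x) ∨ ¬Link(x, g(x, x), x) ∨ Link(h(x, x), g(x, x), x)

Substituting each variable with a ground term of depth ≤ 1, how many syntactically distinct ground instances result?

Ground terms of depth ≤ 1:
  Let N_k = |{terms of depth ≤ k}|. Then N_0 = 4 and N_k = 4 + N_{k-1}^2 + N_{k-1}^2 for k ≥ 1 (one summand per function symbol, arity giving the exponent).
  N_0 = 4
  N_1 = 4 + 4^2 + 4^2 = 36
So there are 36 ground terms available for substitution.
The body mentions the single quantified variable x; since ground terms form a free algebra, no two substitutions collapse to the same formula.
Number of ground instances = 36.

36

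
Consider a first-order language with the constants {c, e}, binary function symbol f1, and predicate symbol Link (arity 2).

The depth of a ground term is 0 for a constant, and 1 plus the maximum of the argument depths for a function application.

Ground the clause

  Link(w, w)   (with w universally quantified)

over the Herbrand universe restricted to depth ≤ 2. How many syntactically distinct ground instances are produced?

38

Ground terms of depth ≤ 2:
  Let N_k = |{terms of depth ≤ k}|. Then N_0 = 2 and N_k = 2 + N_{k-1}^2 for k ≥ 1 (one summand per function symbol, arity giving the exponent).
  N_0 = 2
  N_1 = 2 + 2^2 = 6
  N_2 = 2 + 6^2 = 38
So there are 38 ground terms available for substitution.
The variable w ranges independently over the available ground terms, and distinct assignments produce distinct instances.
Number of ground instances = 38.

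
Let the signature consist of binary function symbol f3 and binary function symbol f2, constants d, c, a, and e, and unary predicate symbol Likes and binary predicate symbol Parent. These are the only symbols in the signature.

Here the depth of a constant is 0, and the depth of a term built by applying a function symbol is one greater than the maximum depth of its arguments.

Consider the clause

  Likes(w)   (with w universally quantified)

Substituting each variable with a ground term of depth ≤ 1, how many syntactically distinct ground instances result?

36

Ground terms of depth ≤ 1:
  Write N_k for the number of ground terms of depth ≤ k. A term of depth ≤ k is either a constant or a function symbol applied to arguments of depth ≤ k−1, so N_k = 4 + N_{k-1}^2 + N_{k-1}^2.
  N_0 = 4
  N_1 = 4 + 4^2 + 4^2 = 36
So there are 36 ground terms available for substitution.
There is 1 variable to instantiate (w),  occurring in at least one literal, so different choices give different ground instances.
Number of ground instances = 36.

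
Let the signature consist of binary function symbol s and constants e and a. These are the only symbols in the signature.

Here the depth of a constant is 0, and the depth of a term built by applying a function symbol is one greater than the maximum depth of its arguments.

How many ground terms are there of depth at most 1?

6

Write N_k for the number of ground terms of depth ≤ k. A term of depth ≤ k is either a constant or a function symbol applied to arguments of depth ≤ k−1, so N_k = 2 + N_{k-1}^2.
N_0 = 2
N_1 = 2 + 2^2 = 6
Explicitly: e, a, s(e, e), s(e, a), s(a, e), s(a, a).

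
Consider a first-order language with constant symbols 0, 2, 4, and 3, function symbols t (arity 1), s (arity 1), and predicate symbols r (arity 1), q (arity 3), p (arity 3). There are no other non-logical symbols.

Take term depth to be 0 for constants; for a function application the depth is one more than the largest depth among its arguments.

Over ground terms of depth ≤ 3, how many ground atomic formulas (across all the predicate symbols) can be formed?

First count ground terms of depth ≤ 3.
Let N_k count ground terms of depth at most k. Each non-constant term of depth ≤ k is some function symbol applied to depth-≤(k−1) arguments, giving N_k = 4 + N_{k-1} + N_{k-1}.
N_0 = 4
N_1 = 4 + 4 + 4 = 12
N_2 = 4 + 12 + 12 = 28
N_3 = 4 + 28 + 28 = 60
So |H| = 60.
A ground atom is a predicate applied to a tuple of terms from H, so the count is the sum over predicates of |H|^arity:
  r: 60;  q: 60^3 = 216000;  p: 60^3 = 216000
Total ground atoms: 60 + 216000 + 216000 = 432060.

432060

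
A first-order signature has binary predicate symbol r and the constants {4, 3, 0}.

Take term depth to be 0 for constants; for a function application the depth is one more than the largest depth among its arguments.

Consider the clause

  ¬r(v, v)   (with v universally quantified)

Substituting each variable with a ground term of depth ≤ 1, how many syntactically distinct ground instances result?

Ground terms of depth ≤ 1:
  With no function symbols every ground term is a constant, so there are exactly 3 ground terms at every depth bound.
  N_0 = 3
  N_1 = 3
  Explicitly: 4, 3, 0.
So there are 3 ground terms available for substitution.
The body mentions the single quantified variable v; since ground terms form a free algebra, no two substitutions collapse to the same formula.
Number of ground instances = 3.

3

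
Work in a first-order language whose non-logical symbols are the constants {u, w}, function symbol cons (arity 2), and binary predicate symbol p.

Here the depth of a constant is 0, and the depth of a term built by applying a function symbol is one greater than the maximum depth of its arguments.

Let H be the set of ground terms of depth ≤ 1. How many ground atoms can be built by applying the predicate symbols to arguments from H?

First count ground terms of depth ≤ 1.
If N_k denotes the number of depth-≤k ground terms, the 2 constants give N_0 = 2, and each function symbol of arity r contributes N_{k-1}^r new terms at level k: N_k = 2 + N_{k-1}^2.
N_0 = 2
N_1 = 2 + 2^2 = 6
So |H| = 6.
For each predicate symbol, the number of ground atoms is |H| raised to its arity; summing:
  p: 6^2 = 36
Total ground atoms: 36.

36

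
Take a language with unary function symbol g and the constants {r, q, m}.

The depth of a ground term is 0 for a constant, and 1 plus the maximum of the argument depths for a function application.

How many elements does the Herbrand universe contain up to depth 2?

Count level by level. With function symbols g/1, the terms of depth ≤ k are the 3 constants together with each function applied to depth-≤(k−1) tuples, so N_k = 3 + N_{k-1}.
N_0 = 3
N_1 = 3 + 3 = 6
N_2 = 3 + 6 = 9
Explicitly: r, q, m, g(r), g(q), g(m), g(g(r)), g(g(q)), g(g(m)).

9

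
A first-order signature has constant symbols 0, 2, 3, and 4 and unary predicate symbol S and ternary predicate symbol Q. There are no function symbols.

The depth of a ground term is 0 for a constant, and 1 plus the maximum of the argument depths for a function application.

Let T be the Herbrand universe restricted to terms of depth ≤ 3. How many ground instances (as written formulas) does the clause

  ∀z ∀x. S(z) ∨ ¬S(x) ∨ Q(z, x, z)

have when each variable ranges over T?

16

Ground terms of depth ≤ 3:
  With no function symbols every ground term is a constant, so there are exactly 4 ground terms at every depth bound.
  N_0 = 4
  N_1 = 4
  N_2 = 4
  N_3 = 4
  Explicitly: 0, 2, 3, 4.
So there are 4 ground terms available for substitution.
Each of z, x ranges independently over the available ground terms, and distinct assignments produce distinct instances.
Number of ground instances = 4^2 = 16.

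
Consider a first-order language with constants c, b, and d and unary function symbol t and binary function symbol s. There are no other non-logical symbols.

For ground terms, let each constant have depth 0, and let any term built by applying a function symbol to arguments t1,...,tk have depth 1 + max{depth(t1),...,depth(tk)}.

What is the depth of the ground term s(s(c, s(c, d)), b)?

depth(s(c, d)) = 1 + max(0, 0) = 1
depth(s(c, s(c, d))) = 1 + max(0, 1) = 2
depth(s(s(c, s(c, d)), b)) = 1 + max(2, 0) = 3

3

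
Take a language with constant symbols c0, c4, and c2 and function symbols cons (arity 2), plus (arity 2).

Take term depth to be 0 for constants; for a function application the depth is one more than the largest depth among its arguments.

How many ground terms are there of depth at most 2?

Let N_k = |{terms of depth ≤ k}|. Then N_0 = 3 and N_k = 3 + N_{k-1}^2 + N_{k-1}^2 for k ≥ 1 (one summand per function symbol, arity giving the exponent).
N_0 = 3
N_1 = 3 + 3^2 + 3^2 = 21
N_2 = 3 + 21^2 + 21^2 = 885

885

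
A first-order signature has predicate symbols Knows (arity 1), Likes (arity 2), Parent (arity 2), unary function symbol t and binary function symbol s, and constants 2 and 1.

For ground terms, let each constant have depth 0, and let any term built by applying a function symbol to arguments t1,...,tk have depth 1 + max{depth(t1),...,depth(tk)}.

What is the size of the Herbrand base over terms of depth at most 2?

11026

First count ground terms of depth ≤ 2.
Write N_k for the number of ground terms of depth ≤ k. A term of depth ≤ k is either a constant or a function symbol applied to arguments of depth ≤ k−1, so N_k = 2 + N_{k-1} + N_{k-1}^2.
N_0 = 2
N_1 = 2 + 2 + 2^2 = 8
N_2 = 2 + 8 + 8^2 = 74
So |H| = 74.
A ground atom is a predicate applied to a tuple of terms from H, so the count is the sum over predicates of |H|^arity:
  Knows: 74;  Likes: 74^2 = 5476;  Parent: 74^2 = 5476
Total ground atoms: 74 + 5476 + 5476 = 11026.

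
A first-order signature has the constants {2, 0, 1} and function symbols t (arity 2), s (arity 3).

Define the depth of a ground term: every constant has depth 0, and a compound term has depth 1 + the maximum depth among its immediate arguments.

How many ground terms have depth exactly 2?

60804

If N_k denotes the number of depth-≤k ground terms, the 3 constants give N_0 = 3, and each function symbol of arity r contributes N_{k-1}^r new terms at level k: N_k = 3 + N_{k-1}^2 + N_{k-1}^3.
N_0 = 3
N_1 = 3 + 3^2 + 3^3 = 39
N_2 = 3 + 39^2 + 39^3 = 60843
Terms of depth exactly 2: N_2 − N_1 = 60843 − 39 = 60804.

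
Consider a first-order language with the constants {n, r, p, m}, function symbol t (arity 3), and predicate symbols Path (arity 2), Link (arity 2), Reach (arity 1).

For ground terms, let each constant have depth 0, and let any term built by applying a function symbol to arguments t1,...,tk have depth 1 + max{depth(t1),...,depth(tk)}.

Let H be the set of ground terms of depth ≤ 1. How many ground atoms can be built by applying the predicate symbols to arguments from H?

9316

First count ground terms of depth ≤ 1.
Let N_k = |{terms of depth ≤ k}|. Then N_0 = 4 and N_k = 4 + N_{k-1}^3 for k ≥ 1 (one summand per function symbol, arity giving the exponent).
N_0 = 4
N_1 = 4 + 4^3 = 68
So |H| = 68.
For each predicate symbol, the number of ground atoms is |H| raised to its arity; summing:
  Path: 68^2 = 4624;  Link: 68^2 = 4624;  Reach: 68
Total ground atoms: 4624 + 4624 + 68 = 9316.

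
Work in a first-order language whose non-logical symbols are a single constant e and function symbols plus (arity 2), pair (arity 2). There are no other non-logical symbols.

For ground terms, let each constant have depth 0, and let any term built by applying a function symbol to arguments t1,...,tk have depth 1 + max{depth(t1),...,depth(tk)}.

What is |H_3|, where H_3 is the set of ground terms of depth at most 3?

If N_k denotes the number of depth-≤k ground terms, the 1 constant gives N_0 = 1, and each function symbol of arity r contributes N_{k-1}^r new terms at level k: N_k = 1 + N_{k-1}^2 + N_{k-1}^2.
N_0 = 1
N_1 = 1 + 1^2 + 1^2 = 3
N_2 = 1 + 3^2 + 3^2 = 19
N_3 = 1 + 19^2 + 19^2 = 723

723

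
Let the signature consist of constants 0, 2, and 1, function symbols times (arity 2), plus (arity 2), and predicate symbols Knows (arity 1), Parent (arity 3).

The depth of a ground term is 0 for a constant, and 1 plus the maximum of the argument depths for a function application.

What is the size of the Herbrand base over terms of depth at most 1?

9282

First count ground terms of depth ≤ 1.
Let N_k = |{terms of depth ≤ k}|. Then N_0 = 3 and N_k = 3 + N_{k-1}^2 + N_{k-1}^2 for k ≥ 1 (one summand per function symbol, arity giving the exponent).
N_0 = 3
N_1 = 3 + 3^2 + 3^2 = 21
So |H| = 21.
Each predicate of arity r yields |H|^r ground atoms (one per choice of an r-tuple from H):
  Knows: 21;  Parent: 21^3 = 9261
Total ground atoms: 21 + 9261 = 9282.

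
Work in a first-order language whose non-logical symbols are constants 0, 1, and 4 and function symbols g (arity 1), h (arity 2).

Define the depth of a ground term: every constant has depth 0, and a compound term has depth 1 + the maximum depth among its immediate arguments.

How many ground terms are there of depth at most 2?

243

Let N_k count ground terms of depth at most k. Each non-constant term of depth ≤ k is some function symbol applied to depth-≤(k−1) arguments, giving N_k = 3 + N_{k-1} + N_{k-1}^2.
N_0 = 3
N_1 = 3 + 3 + 3^2 = 15
N_2 = 3 + 15 + 15^2 = 243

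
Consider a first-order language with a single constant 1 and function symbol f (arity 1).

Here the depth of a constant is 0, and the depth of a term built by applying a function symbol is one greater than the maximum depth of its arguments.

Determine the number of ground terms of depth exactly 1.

If N_k denotes the number of depth-≤k ground terms, the 1 constant gives N_0 = 1, and each function symbol of arity r contributes N_{k-1}^r new terms at level k: N_k = 1 + N_{k-1}.
N_0 = 1
N_1 = 1 + 1 = 2
Terms of depth exactly 1: N_1 − N_0 = 2 − 1 = 1.

1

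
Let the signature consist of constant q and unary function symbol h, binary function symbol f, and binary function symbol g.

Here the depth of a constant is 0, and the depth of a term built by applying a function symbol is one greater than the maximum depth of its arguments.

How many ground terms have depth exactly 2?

33

Let N_k = |{terms of depth ≤ k}|. Then N_0 = 1 and N_k = 1 + N_{k-1} + N_{k-1}^2 + N_{k-1}^2 for k ≥ 1 (one summand per function symbol, arity giving the exponent).
N_0 = 1
N_1 = 1 + 1 + 1^2 + 1^2 = 4
N_2 = 1 + 4 + 4^2 + 4^2 = 37
Terms of depth exactly 2: N_2 − N_1 = 37 − 4 = 33.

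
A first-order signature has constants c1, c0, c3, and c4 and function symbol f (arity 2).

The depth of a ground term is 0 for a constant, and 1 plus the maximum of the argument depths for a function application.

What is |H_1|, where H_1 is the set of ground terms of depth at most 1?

Let N_k = |{terms of depth ≤ k}|. Then N_0 = 4 and N_k = 4 + N_{k-1}^2 for k ≥ 1 (one summand per function symbol, arity giving the exponent).
N_0 = 4
N_1 = 4 + 4^2 = 20

20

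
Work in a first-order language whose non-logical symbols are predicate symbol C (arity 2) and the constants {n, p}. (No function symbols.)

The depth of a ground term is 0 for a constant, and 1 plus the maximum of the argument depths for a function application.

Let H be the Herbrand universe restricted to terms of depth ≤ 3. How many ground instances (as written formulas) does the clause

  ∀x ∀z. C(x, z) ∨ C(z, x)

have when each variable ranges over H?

Ground terms of depth ≤ 3:
  With no function symbols every ground term is a constant, so there are exactly 2 ground terms at every depth bound.
  N_0 = 2
  N_1 = 2
  N_2 = 2
  N_3 = 2
So there are 2 ground terms available for substitution.
There are 2 variables to instantiate (x, z), each occurring in at least one literal, so different choices give different ground instances.
Number of ground instances = 2^2 = 4.

4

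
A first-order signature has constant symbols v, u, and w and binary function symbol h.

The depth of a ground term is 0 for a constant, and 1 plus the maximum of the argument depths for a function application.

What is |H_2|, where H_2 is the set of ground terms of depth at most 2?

147

Write N_k for the number of ground terms of depth ≤ k. A term of depth ≤ k is either a constant or a function symbol applied to arguments of depth ≤ k−1, so N_k = 3 + N_{k-1}^2.
N_0 = 3
N_1 = 3 + 3^2 = 12
N_2 = 3 + 12^2 = 147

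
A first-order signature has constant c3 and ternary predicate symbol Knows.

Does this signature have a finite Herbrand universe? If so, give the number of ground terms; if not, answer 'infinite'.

There are no function symbols, so the only ground term is the single constant.
The Herbrand universe is {c3}, finite with 1 element.

1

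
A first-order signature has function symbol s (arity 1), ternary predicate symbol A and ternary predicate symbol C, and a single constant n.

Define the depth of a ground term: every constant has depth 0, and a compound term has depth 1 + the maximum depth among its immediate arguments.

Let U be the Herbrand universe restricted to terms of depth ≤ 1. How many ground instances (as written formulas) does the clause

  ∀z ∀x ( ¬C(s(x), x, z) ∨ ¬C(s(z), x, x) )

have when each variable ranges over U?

4

Ground terms of depth ≤ 1:
  Count level by level. With function symbols s/1, the terms of depth ≤ k are the 1 constant together with each function applied to depth-≤(k−1) tuples, so N_k = 1 + N_{k-1}.
  N_0 = 1
  N_1 = 1 + 1 = 2
So there are 2 ground terms available for substitution.
The body mentions every one of the 2 quantified variables; since ground terms form a free algebra, no two substitutions collapse to the same formula.
Number of ground instances = 2^2 = 4.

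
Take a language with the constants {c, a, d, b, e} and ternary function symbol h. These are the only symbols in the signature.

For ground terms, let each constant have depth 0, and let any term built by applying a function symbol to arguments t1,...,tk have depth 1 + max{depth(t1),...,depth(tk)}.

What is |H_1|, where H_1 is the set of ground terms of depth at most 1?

Write N_k for the number of ground terms of depth ≤ k. A term of depth ≤ k is either a constant or a function symbol applied to arguments of depth ≤ k−1, so N_k = 5 + N_{k-1}^3.
N_0 = 5
N_1 = 5 + 5^3 = 130

130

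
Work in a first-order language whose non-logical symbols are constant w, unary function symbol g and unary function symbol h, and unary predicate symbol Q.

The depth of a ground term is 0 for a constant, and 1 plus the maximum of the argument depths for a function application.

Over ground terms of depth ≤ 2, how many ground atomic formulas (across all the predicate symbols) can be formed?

First count ground terms of depth ≤ 2.
Let N_k = |{terms of depth ≤ k}|. Then N_0 = 1 and N_k = 1 + N_{k-1} + N_{k-1} for k ≥ 1 (one summand per function symbol, arity giving the exponent).
N_0 = 1
N_1 = 1 + 1 + 1 = 3
N_2 = 1 + 3 + 3 = 7
Explicitly: w, g(w), g(g(w)), g(h(w)), h(w), h(g(w)), h(h(w)).
So |H| = 7.
For each predicate symbol, the number of ground atoms is |H| raised to its arity; summing:
  Q: 7
Total ground atoms: 7.

7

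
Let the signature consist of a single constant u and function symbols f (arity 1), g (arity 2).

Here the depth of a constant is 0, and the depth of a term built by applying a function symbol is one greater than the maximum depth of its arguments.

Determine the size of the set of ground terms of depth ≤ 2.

Let N_k = |{terms of depth ≤ k}|. Then N_0 = 1 and N_k = 1 + N_{k-1} + N_{k-1}^2 for k ≥ 1 (one summand per function symbol, arity giving the exponent).
N_0 = 1
N_1 = 1 + 1 + 1^2 = 3
N_2 = 1 + 3 + 3^2 = 13

13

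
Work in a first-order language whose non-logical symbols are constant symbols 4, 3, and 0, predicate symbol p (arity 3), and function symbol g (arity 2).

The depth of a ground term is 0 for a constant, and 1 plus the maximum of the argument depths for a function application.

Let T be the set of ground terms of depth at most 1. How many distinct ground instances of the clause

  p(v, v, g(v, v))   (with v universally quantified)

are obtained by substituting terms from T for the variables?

12

Ground terms of depth ≤ 1:
  Let N_k count ground terms of depth at most k. Each non-constant term of depth ≤ k is some function symbol applied to depth-≤(k−1) arguments, giving N_k = 3 + N_{k-1}^2.
  N_0 = 3
  N_1 = 3 + 3^2 = 12
  Explicitly: 4, 3, 0, g(4, 4), g(4, 3), g(4, 0), g(3, 4), g(3, 3), g(3, 0), g(0, 4), g(0, 3), g(0, 0).
So there are 12 ground terms available for substitution.
The body mentions the single quantified variable v; since ground terms form a free algebra, no two substitutions collapse to the same formula.
Number of ground instances = 12.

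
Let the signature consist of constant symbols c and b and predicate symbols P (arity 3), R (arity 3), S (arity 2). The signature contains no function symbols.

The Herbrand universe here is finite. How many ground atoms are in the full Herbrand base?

20

With no function symbols, the Herbrand universe is just the 2 constants.
Ground atoms per predicate: P: 2^3 = 8, R: 2^3 = 8, S: 2^2 = 4.
Herbrand base size = 8 + 8 + 4 = 20.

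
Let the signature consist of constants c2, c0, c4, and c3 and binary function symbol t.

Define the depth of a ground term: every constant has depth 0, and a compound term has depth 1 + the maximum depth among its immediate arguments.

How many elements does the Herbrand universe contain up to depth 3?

If N_k denotes the number of depth-≤k ground terms, the 4 constants give N_0 = 4, and each function symbol of arity r contributes N_{k-1}^r new terms at level k: N_k = 4 + N_{k-1}^2.
N_0 = 4
N_1 = 4 + 4^2 = 20
N_2 = 4 + 20^2 = 404
N_3 = 4 + 404^2 = 163220

163220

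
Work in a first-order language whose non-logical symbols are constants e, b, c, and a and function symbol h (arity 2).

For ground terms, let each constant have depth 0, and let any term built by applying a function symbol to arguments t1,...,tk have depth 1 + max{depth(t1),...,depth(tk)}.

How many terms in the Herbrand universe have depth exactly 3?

If N_k denotes the number of depth-≤k ground terms, the 4 constants give N_0 = 4, and each function symbol of arity r contributes N_{k-1}^r new terms at level k: N_k = 4 + N_{k-1}^2.
N_0 = 4
N_1 = 4 + 4^2 = 20
N_2 = 4 + 20^2 = 404
N_3 = 4 + 404^2 = 163220
Terms of depth exactly 3: N_3 − N_2 = 163220 − 404 = 162816.

162816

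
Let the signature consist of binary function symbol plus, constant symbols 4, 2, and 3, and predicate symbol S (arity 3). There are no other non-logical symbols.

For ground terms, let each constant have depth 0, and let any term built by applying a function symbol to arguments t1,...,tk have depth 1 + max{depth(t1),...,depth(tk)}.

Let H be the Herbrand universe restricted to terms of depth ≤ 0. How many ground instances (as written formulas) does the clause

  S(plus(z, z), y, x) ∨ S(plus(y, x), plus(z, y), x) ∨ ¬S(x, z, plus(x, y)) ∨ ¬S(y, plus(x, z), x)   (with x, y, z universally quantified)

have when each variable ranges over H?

27

Ground terms of depth ≤ 0:
  Write N_k for the number of ground terms of depth ≤ k. A term of depth ≤ k is either a constant or a function symbol applied to arguments of depth ≤ k−1, so N_k = 3 + N_{k-1}^2.
  N_0 = 3
So there are 3 ground terms available for substitution.
Each of x, y, z ranges independently over the available ground terms, and distinct assignments produce distinct instances.
Number of ground instances = 3^3 = 27.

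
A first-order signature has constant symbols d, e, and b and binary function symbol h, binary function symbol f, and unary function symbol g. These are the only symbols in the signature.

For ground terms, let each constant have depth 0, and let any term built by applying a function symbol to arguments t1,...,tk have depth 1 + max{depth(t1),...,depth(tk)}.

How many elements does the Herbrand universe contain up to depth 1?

If N_k denotes the number of depth-≤k ground terms, the 3 constants give N_0 = 3, and each function symbol of arity r contributes N_{k-1}^r new terms at level k: N_k = 3 + N_{k-1}^2 + N_{k-1}^2 + N_{k-1}.
N_0 = 3
N_1 = 3 + 3^2 + 3^2 + 3 = 24

24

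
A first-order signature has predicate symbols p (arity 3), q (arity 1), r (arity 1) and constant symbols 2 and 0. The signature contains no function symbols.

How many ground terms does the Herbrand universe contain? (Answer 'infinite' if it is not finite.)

2

There are no function symbols, so every ground term is one of the 2 constants.
The Herbrand universe is {2, 0}, which is finite with 2 elements.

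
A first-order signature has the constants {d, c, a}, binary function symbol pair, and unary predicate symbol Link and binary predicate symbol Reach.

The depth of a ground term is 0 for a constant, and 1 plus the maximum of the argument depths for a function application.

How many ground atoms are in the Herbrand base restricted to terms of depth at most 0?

12

First count ground terms of depth ≤ 0.
Let N_k = |{terms of depth ≤ k}|. Then N_0 = 3 and N_k = 3 + N_{k-1}^2 for k ≥ 1 (one summand per function symbol, arity giving the exponent).
N_0 = 3
Explicitly: d, c, a.
So |H| = 3.
Each predicate of arity r yields |H|^r ground atoms (one per choice of an r-tuple from H):
  Link: 3;  Reach: 3^2 = 9
Total ground atoms: 3 + 9 = 12.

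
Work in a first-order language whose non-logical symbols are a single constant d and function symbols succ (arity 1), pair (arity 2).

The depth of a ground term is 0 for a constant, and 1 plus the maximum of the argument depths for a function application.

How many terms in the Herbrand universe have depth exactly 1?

2

Let N_k = |{terms of depth ≤ k}|. Then N_0 = 1 and N_k = 1 + N_{k-1} + N_{k-1}^2 for k ≥ 1 (one summand per function symbol, arity giving the exponent).
N_0 = 1
N_1 = 1 + 1 + 1^2 = 3
Terms of depth exactly 1: N_1 − N_0 = 3 − 1 = 2.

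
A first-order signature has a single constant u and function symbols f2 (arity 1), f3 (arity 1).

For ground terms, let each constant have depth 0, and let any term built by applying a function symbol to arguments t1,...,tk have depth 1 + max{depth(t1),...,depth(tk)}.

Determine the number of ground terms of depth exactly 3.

Write N_k for the number of ground terms of depth ≤ k. A term of depth ≤ k is either a constant or a function symbol applied to arguments of depth ≤ k−1, so N_k = 1 + N_{k-1} + N_{k-1}.
N_0 = 1
N_1 = 1 + 1 + 1 = 3
N_2 = 1 + 3 + 3 = 7
N_3 = 1 + 7 + 7 = 15
Terms of depth exactly 3: N_3 − N_2 = 15 − 7 = 8.

8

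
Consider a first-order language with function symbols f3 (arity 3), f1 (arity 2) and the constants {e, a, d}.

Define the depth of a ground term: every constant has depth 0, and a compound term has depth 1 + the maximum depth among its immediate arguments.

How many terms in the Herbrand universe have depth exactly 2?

60804

If N_k denotes the number of depth-≤k ground terms, the 3 constants give N_0 = 3, and each function symbol of arity r contributes N_{k-1}^r new terms at level k: N_k = 3 + N_{k-1}^3 + N_{k-1}^2.
N_0 = 3
N_1 = 3 + 3^3 + 3^2 = 39
N_2 = 3 + 39^3 + 39^2 = 60843
Terms of depth exactly 2: N_2 − N_1 = 60843 − 39 = 60804.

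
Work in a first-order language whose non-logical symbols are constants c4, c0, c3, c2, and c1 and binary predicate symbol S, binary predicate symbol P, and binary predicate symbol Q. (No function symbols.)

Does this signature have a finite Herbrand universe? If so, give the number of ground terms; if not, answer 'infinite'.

5

There are no function symbols, so every ground term is one of the 5 constants.
The Herbrand universe is {c4, c0, c3, c2, c1}, which is finite with 5 elements.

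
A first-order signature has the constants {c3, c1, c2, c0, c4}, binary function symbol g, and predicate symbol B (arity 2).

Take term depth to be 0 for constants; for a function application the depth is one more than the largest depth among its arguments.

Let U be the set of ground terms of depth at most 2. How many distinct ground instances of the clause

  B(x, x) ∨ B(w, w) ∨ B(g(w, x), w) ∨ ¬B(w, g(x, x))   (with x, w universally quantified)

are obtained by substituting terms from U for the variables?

819025

Ground terms of depth ≤ 2:
  Write N_k for the number of ground terms of depth ≤ k. A term of depth ≤ k is either a constant or a function symbol applied to arguments of depth ≤ k−1, so N_k = 5 + N_{k-1}^2.
  N_0 = 5
  N_1 = 5 + 5^2 = 30
  N_2 = 5 + 30^2 = 905
So there are 905 ground terms available for substitution.
The clause has 2 distinct variables (x, w), each appearing in the body. In the free term algebra distinct substitutions yield syntactically distinct ground instances.
Number of ground instances = 905^2 = 819025.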